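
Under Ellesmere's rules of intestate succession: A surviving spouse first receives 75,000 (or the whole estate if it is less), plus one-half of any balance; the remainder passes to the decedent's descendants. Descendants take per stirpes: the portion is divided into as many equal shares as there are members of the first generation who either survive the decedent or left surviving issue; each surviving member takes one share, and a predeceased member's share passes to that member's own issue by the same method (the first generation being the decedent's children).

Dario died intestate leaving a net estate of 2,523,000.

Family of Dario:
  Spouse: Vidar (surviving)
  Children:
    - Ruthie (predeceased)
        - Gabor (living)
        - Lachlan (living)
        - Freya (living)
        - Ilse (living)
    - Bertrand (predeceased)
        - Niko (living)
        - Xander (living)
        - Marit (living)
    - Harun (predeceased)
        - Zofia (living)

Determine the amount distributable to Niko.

Niko receives 136,000.

Vidar first takes 75,000, leaving a balance of 2,448,000. Vidar then takes one-half of the balance (1,224,000), for a total of 1,299,000. The remaining 1,224,000 passes to the descendants.
The descendants' portion (1,224,000) is divided into 3 shares of 408,000: Ruthie's 408,000 share passes to Ruthie's issue; Bertrand's 408,000 share passes to Bertrand's issue; Harun's 408,000 share passes to Harun's issue.
Ruthie's share (408,000) is divided into 4 shares of 102,000: Gabor, Lachlan, Freya, and Ilse each take 102,000.
Bertrand's share (408,000) is divided into 3 shares of 136,000: Niko, Xander, and Marit each take 136,000.
Harun's share (408,000) passes entirely to Zofia.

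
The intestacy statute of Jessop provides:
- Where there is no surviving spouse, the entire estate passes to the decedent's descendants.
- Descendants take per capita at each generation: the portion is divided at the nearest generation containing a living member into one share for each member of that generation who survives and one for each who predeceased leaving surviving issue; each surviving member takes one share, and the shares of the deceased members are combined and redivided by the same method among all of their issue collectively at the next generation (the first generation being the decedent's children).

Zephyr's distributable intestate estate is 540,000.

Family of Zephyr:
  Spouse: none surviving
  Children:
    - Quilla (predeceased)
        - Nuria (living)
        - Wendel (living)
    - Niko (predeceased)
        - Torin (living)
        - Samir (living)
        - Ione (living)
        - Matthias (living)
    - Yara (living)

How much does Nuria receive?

Nuria receives 60,000.

The entire 540,000 passes to the descendants.
That amount (540,000) is divided at the children's generation into 3 shares of 180,000. Yara takes 180,000. The 2 shares of the deceased (Quilla and Niko) are combined into a pool of 360,000.
That pool (360,000) is divided at the grandchildren's generation equally among Nuria, Wendel, Torin, Samir, Ione, and Matthias: 60,000 each.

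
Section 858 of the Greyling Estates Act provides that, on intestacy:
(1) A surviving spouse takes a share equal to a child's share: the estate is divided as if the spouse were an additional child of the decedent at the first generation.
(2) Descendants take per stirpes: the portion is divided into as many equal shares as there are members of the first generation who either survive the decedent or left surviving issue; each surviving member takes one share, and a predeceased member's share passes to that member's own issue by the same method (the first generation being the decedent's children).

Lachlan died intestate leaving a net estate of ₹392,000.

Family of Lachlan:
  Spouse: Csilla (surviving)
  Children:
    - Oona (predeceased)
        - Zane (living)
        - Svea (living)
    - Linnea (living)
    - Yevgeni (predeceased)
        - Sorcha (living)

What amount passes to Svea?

The spouse counts as an additional share at the children's level, so there are 4 primary shares of ₹98,000. Csilla takes one such share (₹98,000).
The children's combined portion (₹294,000) is divided into 3 shares of ₹98,000: Linnea takes ₹98,000; Oona's ₹98,000 share passes to Oona's issue; Yevgeni's ₹98,000 share passes to Yevgeni's issue.
Oona's share (₹98,000) is divided into 2 shares of ₹49,000: Zane and Svea each take ₹49,000.
Yevgeni's share (₹98,000) passes entirely to Sorcha.

Svea receives ₹49,000.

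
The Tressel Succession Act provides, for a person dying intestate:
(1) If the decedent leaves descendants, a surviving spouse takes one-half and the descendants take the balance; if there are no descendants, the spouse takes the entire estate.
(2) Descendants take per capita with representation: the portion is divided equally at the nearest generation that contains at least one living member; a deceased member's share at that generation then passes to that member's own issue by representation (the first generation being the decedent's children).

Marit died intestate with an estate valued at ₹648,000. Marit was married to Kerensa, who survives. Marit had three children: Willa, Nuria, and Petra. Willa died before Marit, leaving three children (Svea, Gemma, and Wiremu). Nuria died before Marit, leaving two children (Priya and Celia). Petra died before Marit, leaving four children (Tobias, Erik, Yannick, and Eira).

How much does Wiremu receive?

Wiremu receives ₹36,000.

Kerensa takes one-half of ₹648,000 = ₹324,000. The remaining ₹324,000 passes to the descendants.
No child survives, so the initial division is made at the grandchildren's generation.
The descendants' portion (₹324,000) is divided into 9 shares of ₹36,000: Svea, Gemma, Wiremu, Priya, Celia, Tobias, Erik, Yannick, and Eira each take ₹36,000.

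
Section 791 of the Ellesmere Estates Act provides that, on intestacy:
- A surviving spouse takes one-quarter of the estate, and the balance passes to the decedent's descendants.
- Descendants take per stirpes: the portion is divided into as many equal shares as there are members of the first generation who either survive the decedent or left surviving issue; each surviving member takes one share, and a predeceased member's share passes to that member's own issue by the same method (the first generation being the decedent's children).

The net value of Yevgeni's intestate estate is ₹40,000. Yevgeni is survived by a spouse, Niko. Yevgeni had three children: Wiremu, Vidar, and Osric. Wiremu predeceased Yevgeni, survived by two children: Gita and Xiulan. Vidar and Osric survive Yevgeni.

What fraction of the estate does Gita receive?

Niko takes one-quarter of ₹40,000 = ₹10,000. The remaining ₹30,000 passes to the descendants.
The descendants' portion (₹30,000) is divided into 3 shares of ₹10,000: Vidar and Osric each take ₹10,000; Wiremu's ₹10,000 share passes to Wiremu's issue.
Wiremu's share (₹10,000) is divided into 2 shares of ₹5,000: Gita and Xiulan each take ₹5,000.

Gita receives 1/8 of the estate.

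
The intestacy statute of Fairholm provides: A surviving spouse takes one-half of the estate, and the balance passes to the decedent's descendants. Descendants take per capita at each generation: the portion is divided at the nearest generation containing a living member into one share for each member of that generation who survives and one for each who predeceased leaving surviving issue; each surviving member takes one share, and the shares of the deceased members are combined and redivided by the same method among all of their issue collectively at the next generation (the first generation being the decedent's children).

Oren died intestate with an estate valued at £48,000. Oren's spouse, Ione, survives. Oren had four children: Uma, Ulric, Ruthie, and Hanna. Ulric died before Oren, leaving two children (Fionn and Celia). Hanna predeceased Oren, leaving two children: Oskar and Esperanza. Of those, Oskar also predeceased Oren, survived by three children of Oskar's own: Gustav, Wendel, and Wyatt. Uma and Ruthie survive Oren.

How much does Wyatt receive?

Wyatt receives £1,000.

Ione takes one-half of £48,000 = £24,000. The remaining £24,000 passes to the descendants.
The descendants' portion (£24,000) is divided at the children's generation into 4 shares of £6,000. Uma and Ruthie each take £6,000. The 2 shares of the deceased (Ulric and Hanna) are combined into a pool of £12,000.
That pool (£12,000) is divided at the grandchildren's generation into 4 shares of £3,000. Fionn, Celia, and Esperanza each take £3,000. The remaining share for the deceased Oskar (£3,000) is carried to the next generation.
That pool (£3,000) is divided at the great-grandchildren's generation equally among Gustav, Wendel, and Wyatt: £1,000 each.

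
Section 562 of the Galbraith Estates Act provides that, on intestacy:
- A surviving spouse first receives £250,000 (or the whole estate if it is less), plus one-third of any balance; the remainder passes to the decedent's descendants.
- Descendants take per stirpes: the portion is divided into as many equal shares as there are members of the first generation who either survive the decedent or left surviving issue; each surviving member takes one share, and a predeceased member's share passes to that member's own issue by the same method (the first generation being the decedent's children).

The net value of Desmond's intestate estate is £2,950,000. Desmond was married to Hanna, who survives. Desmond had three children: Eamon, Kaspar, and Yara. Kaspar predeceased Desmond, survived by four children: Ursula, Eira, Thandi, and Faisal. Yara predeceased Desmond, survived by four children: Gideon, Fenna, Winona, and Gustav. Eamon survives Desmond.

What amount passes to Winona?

Winona receives £150,000.

Hanna first takes £250,000, leaving a balance of £2,700,000. Hanna then takes one-third of the balance (£900,000), for a total of £1,150,000. The remaining £1,800,000 passes to the descendants.
The descendants' portion (£1,800,000) is divided into 3 shares of £600,000: Eamon takes £600,000; Kaspar's £600,000 share passes to Kaspar's issue; Yara's £600,000 share passes to Yara's issue.
Kaspar's share (£600,000) is divided into 4 shares of £150,000: Ursula, Eira, Thandi, and Faisal each take £150,000.
Yara's share (£600,000) is divided into 4 shares of £150,000: Gideon, Fenna, Winona, and Gustav each take £150,000.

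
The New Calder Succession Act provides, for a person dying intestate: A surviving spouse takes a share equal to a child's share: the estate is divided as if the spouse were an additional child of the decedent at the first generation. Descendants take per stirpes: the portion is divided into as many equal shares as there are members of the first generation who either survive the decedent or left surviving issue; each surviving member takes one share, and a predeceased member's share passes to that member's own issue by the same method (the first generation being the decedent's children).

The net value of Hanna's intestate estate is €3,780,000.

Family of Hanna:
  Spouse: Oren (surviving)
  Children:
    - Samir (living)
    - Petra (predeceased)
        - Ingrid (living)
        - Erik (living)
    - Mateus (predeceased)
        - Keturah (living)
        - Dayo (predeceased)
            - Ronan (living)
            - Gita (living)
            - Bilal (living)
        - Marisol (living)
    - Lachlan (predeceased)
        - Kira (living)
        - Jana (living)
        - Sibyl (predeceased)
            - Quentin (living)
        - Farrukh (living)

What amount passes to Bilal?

The spouse counts as an additional share at the children's level, so there are 5 primary shares of €756,000. Oren takes one such share (€756,000).
The children's combined portion (€3,024,000) is divided into 4 shares of €756,000: Samir takes €756,000; Petra's €756,000 share passes to Petra's issue; Mateus's €756,000 share passes to Mateus's issue; Lachlan's €756,000 share passes to Lachlan's issue.
Petra's share (€756,000) is divided into 2 shares of €378,000: Ingrid and Erik each take €378,000.
Mateus's share (€756,000) is divided into 3 shares of €252,000: Keturah and Marisol each take €252,000; Dayo's €252,000 share passes to Dayo's issue.
Dayo's share (€252,000) is divided into 3 shares of €84,000: Ronan, Gita, and Bilal each take €84,000.
Lachlan's share (€756,000) is divided into 4 shares of €189,000: Kira, Jana, and Farrukh each take €189,000; Sibyl's €189,000 share passes to Sibyl's issue.
Sibyl's share (€189,000) passes entirely to Quentin.

Bilal receives €84,000.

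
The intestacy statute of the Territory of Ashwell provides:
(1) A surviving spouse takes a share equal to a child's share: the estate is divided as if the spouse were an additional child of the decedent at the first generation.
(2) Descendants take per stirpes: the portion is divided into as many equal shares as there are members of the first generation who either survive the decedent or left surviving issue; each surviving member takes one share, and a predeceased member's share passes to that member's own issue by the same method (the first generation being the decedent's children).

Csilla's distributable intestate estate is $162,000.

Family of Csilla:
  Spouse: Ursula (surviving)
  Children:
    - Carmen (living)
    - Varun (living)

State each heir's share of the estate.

The spouse counts as an additional share at the children's level, so there are 3 primary shares of $54,000. Ursula takes one such share ($54,000).
The children's combined portion ($108,000) is divided into 2 shares of $54,000: Carmen and Varun each take $54,000.

Ursula: $54,000; Carmen: $54,000; Varun: $54,000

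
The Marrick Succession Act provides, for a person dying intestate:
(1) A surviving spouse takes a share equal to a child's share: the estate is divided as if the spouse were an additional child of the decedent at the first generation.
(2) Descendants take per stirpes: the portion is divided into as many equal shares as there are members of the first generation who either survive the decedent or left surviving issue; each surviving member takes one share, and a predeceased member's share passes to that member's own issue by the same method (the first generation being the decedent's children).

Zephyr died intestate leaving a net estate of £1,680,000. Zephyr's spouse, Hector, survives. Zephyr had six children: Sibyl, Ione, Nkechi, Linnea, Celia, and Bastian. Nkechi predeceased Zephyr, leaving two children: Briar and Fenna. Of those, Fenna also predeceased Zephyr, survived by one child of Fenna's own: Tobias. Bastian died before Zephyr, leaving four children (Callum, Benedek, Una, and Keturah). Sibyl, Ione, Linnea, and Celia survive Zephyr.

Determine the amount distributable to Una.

The spouse counts as an additional share at the children's level, so there are 7 primary shares of £240,000. Hector takes one such share (£240,000).
The children's combined portion (£1,440,000) is divided into 6 shares of £240,000: Sibyl, Ione, Linnea, and Celia each take £240,000; Nkechi's £240,000 share passes to Nkechi's issue; Bastian's £240,000 share passes to Bastian's issue.
Nkechi's share (£240,000) is divided into 2 shares of £120,000: Briar takes £120,000; Fenna's £120,000 share passes to Fenna's issue.
Fenna's share (£120,000) passes entirely to Tobias.
Bastian's share (£240,000) is divided into 4 shares of £60,000: Callum, Benedek, Una, and Keturah each take £60,000.

Una receives £60,000.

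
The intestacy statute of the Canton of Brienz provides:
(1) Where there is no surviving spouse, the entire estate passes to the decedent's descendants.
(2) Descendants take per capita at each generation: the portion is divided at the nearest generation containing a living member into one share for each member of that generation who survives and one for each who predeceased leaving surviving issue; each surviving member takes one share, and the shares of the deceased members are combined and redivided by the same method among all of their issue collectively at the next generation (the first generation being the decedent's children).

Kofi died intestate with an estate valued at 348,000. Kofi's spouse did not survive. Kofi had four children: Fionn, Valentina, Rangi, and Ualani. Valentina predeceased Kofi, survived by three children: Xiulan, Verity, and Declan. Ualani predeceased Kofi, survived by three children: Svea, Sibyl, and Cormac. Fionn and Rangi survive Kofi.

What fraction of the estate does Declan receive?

Declan receives 1/12 of the estate.

The entire 348,000 passes to the descendants.
That amount (348,000) is divided at the children's generation into 4 shares of 87,000. Fionn and Rangi each take 87,000. The 2 shares of the deceased (Valentina and Ualani) are combined into a pool of 174,000.
That pool (174,000) is divided at the grandchildren's generation equally among Xiulan, Verity, Declan, Svea, Sibyl, and Cormac: 29,000 each.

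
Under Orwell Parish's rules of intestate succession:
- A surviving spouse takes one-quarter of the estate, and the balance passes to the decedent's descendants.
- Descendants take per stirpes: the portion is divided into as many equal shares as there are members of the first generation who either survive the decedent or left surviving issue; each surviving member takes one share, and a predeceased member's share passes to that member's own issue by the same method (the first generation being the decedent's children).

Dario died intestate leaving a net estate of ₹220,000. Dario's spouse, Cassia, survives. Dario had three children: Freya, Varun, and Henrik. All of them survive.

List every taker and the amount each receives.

Cassia: ₹55,000; Freya: ₹55,000; Varun: ₹55,000; Henrik: ₹55,000

Cassia takes one-quarter of ₹220,000 = ₹55,000. The remaining ₹165,000 passes to the descendants.
The descendants' portion (₹165,000) is divided into 3 shares of ₹55,000: Freya, Varun, and Henrik each take ₹55,000.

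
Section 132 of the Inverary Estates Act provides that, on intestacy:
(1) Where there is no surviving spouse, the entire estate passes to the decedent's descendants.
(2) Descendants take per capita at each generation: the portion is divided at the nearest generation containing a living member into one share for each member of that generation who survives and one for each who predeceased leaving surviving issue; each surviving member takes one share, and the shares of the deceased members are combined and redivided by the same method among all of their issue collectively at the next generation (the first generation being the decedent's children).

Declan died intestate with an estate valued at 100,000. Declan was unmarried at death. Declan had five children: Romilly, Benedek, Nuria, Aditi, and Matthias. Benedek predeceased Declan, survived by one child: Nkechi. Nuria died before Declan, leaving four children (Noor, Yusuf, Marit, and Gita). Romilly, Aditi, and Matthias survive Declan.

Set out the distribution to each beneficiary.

The entire 100,000 passes to the descendants.
That amount (100,000) is divided at the children's generation into 5 shares of 20,000. Romilly, Aditi, and Matthias each take 20,000. The 2 shares of the deceased (Benedek and Nuria) are combined into a pool of 40,000.
That pool (40,000) is divided at the grandchildren's generation equally among Nkechi, Noor, Yusuf, Marit, and Gita: 8,000 each.

Romilly: 20,000; Nkechi: 8,000; Noor: 8,000; Yusuf: 8,000; Marit: 8,000; Gita: 8,000; Aditi: 20,000; Matthias: 20,000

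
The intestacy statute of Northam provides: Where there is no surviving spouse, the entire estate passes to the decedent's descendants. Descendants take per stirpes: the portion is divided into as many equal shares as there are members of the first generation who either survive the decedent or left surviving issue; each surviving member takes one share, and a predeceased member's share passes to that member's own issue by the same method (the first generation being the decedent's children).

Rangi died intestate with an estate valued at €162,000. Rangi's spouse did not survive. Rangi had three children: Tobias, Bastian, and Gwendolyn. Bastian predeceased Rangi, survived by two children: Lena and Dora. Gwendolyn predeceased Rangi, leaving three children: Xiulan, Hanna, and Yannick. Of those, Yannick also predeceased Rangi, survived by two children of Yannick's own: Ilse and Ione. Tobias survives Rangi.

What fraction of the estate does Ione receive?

The entire €162,000 passes to the descendants.
That amount (€162,000) is divided into 3 shares of €54,000: Tobias takes €54,000; Bastian's €54,000 share passes to Bastian's issue; Gwendolyn's €54,000 share passes to Gwendolyn's issue.
Bastian's share (€54,000) is divided into 2 shares of €27,000: Lena and Dora each take €27,000.
Gwendolyn's share (€54,000) is divided into 3 shares of €18,000: Xiulan and Hanna each take €18,000; Yannick's €18,000 share passes to Yannick's issue.
Yannick's share (€18,000) is divided into 2 shares of €9,000: Ilse and Ione each take €9,000.

Ione receives 1/18 of the estate.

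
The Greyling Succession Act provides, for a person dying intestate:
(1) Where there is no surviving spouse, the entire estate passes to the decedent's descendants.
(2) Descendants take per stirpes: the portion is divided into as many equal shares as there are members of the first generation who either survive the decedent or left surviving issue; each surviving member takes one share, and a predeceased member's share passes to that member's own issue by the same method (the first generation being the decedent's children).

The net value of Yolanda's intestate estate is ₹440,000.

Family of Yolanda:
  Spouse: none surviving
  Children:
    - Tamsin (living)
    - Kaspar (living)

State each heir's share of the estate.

The entire ₹440,000 passes to the descendants.
That amount (₹440,000) is divided into 2 shares of ₹220,000: Tamsin and Kaspar each take ₹220,000.

Tamsin: ₹220,000; Kaspar: ₹220,000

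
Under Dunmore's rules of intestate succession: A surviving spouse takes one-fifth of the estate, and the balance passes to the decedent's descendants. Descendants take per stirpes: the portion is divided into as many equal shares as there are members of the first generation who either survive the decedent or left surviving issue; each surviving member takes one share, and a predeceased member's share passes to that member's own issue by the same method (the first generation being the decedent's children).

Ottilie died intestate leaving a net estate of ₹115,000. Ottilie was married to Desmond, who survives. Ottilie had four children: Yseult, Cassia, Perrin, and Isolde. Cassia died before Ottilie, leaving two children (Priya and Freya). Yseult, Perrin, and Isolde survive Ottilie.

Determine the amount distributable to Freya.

Desmond takes one-fifth of ₹115,000 = ₹23,000. The remaining ₹92,000 passes to the descendants.
The descendants' portion (₹92,000) is divided into 4 shares of ₹23,000: Yseult, Perrin, and Isolde each take ₹23,000; Cassia's ₹23,000 share passes to Cassia's issue.
Cassia's share (₹23,000) is divided into 2 shares of ₹11,500: Priya and Freya each take ₹11,500.

Freya receives ₹11,500.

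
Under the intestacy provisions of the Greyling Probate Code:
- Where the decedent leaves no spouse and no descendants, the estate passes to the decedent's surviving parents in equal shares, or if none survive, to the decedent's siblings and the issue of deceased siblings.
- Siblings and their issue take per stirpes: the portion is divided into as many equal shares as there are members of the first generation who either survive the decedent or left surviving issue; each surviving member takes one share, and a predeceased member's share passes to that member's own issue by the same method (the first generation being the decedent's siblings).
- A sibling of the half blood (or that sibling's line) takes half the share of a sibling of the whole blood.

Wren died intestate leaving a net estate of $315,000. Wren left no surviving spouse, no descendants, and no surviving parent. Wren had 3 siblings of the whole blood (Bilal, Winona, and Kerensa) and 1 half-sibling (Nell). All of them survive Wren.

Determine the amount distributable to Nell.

The entire $315,000 passes to the siblings and their issue.
Counting each half-blood sibling's line as half a unit, there are 7/2 units in $315,000, so one unit is $90,000. Whole-blood lines (Bilal, Winona, and Kerensa) take $90,000 each; half-blood lines (Nell) take $45,000 each.

Nell receives $45,000.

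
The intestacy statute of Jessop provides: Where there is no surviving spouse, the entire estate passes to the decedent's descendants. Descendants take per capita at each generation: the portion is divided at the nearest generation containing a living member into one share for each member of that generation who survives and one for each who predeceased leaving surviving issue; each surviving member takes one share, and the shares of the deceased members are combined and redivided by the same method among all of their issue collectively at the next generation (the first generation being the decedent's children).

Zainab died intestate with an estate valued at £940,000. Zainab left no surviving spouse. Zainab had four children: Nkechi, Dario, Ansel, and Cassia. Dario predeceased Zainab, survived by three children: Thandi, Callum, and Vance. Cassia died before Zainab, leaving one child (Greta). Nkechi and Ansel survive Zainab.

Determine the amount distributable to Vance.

The entire £940,000 passes to the descendants.
That amount (£940,000) is divided at the children's generation into 4 shares of £235,000. Nkechi and Ansel each take £235,000. The 2 shares of the deceased (Dario and Cassia) are combined into a pool of £470,000.
That pool (£470,000) is divided at the grandchildren's generation equally among Thandi, Callum, Vance, and Greta: £117,500 each.

Vance receives £117,500.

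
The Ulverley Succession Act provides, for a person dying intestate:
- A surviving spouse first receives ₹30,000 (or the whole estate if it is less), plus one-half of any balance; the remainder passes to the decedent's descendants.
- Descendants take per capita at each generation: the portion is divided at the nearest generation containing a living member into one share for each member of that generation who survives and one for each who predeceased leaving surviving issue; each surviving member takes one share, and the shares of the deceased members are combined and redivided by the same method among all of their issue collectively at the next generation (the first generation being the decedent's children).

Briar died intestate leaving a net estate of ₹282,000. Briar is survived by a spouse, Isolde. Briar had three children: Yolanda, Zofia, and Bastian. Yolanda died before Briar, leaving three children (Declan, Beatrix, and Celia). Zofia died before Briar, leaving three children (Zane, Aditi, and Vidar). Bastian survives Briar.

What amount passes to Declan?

Isolde first takes ₹30,000, leaving a balance of ₹252,000. Isolde then takes one-half of the balance (₹126,000), for a total of ₹156,000. The remaining ₹126,000 passes to the descendants.
The descendants' portion (₹126,000) is divided at the children's generation into 3 shares of ₹42,000. Bastian takes ₹42,000. The 2 shares of the deceased (Yolanda and Zofia) are combined into a pool of ₹84,000.
That pool (₹84,000) is divided at the grandchildren's generation equally among Declan, Beatrix, Celia, Zane, Aditi, and Vidar: ₹14,000 each.

Declan receives ₹14,000.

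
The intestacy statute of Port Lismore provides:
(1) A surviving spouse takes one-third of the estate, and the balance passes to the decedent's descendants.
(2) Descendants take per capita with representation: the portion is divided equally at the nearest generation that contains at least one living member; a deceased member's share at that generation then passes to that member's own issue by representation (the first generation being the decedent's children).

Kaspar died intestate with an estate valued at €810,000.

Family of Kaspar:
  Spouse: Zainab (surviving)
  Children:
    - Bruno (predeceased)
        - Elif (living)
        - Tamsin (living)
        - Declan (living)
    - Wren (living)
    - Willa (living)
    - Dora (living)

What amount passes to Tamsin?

Tamsin receives €45,000.

Zainab takes one-third of €810,000 = €270,000. The remaining €540,000 passes to the descendants.
The descendants' portion (€540,000) is divided into 4 shares of €135,000: Wren, Willa, and Dora each take €135,000; Bruno's €135,000 share passes to Bruno's issue.
Bruno's share (€135,000) is divided into 3 shares of €45,000: Elif, Tamsin, and Declan each take €45,000.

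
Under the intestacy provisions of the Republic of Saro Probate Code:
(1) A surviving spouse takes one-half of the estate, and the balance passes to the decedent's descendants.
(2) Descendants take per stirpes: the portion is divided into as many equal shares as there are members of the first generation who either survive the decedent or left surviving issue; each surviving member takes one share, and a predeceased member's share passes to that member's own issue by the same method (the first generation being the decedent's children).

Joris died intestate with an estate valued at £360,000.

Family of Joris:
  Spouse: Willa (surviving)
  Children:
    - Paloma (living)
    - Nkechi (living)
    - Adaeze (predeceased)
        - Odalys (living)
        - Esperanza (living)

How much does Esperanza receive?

Esperanza receives £30,000.

Willa takes one-half of £360,000 = £180,000. The remaining £180,000 passes to the descendants.
The descendants' portion (£180,000) is divided into 3 shares of £60,000: Paloma and Nkechi each take £60,000; Adaeze's £60,000 share passes to Adaeze's issue.
Adaeze's share (£60,000) is divided into 2 shares of £30,000: Odalys and Esperanza each take £30,000.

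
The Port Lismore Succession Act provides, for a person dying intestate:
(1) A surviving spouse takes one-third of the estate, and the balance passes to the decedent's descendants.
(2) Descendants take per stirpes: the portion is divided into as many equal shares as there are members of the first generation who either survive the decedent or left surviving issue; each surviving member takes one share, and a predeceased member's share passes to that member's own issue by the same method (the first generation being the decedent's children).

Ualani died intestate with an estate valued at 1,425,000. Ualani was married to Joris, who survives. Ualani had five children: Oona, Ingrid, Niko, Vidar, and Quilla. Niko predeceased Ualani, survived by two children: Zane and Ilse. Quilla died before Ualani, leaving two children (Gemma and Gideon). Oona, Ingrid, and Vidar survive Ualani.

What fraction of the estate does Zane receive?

Joris takes one-third of 1,425,000 = 475,000. The remaining 950,000 passes to the descendants.
The descendants' portion (950,000) is divided into 5 shares of 190,000: Oona, Ingrid, and Vidar each take 190,000; Niko's 190,000 share passes to Niko's issue; Quilla's 190,000 share passes to Quilla's issue.
Niko's share (190,000) is divided into 2 shares of 95,000: Zane and Ilse each take 95,000.
Quilla's share (190,000) is divided into 2 shares of 95,000: Gemma and Gideon each take 95,000.

Zane receives 1/15 of the estate.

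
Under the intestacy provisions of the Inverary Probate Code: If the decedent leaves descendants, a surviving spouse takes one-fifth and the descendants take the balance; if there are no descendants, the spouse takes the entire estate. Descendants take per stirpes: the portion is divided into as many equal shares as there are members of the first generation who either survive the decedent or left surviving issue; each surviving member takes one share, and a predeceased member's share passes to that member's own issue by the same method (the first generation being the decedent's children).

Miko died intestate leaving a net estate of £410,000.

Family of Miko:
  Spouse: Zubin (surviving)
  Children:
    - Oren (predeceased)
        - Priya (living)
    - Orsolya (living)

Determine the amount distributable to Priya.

Zubin takes one-fifth of £410,000 = £82,000. The remaining £328,000 passes to the descendants.
The descendants' portion (£328,000) is divided into 2 shares of £164,000: Orsolya takes £164,000; Oren's £164,000 share passes to Oren's issue.
Oren's share (£164,000) passes entirely to Priya.

Priya receives £164,000.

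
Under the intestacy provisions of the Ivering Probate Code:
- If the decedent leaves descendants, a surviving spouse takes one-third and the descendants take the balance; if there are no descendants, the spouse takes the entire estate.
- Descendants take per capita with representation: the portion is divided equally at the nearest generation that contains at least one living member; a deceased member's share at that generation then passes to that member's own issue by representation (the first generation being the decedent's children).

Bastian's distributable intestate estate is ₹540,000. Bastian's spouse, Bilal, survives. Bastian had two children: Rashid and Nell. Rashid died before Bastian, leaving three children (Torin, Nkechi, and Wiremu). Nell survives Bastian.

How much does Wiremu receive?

Bilal takes one-third of ₹540,000 = ₹180,000. The remaining ₹360,000 passes to the descendants.
The descendants' portion (₹360,000) is divided into 2 shares of ₹180,000: Nell takes ₹180,000; Rashid's ₹180,000 share passes to Rashid's issue.
Rashid's share (₹180,000) is divided into 3 shares of ₹60,000: Torin, Nkechi, and Wiremu each take ₹60,000.

Wiremu receives ₹60,000.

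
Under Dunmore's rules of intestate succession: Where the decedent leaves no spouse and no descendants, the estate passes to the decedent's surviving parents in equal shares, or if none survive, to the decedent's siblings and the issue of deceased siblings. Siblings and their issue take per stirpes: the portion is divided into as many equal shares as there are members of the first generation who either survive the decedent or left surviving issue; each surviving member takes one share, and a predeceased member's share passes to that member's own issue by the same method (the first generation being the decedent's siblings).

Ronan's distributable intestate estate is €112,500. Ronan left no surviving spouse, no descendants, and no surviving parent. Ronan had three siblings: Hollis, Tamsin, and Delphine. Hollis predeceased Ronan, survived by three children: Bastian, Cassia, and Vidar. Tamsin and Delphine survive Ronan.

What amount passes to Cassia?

Cassia receives €12,500.

The entire €112,500 passes to the siblings and their issue.
That amount (€112,500) is divided into 3 shares of €37,500: Tamsin and Delphine each take €37,500; Hollis's €37,500 share passes to Hollis's issue.
Hollis's share (€37,500) is divided into 3 shares of €12,500: Bastian, Cassia, and Vidar each take €12,500.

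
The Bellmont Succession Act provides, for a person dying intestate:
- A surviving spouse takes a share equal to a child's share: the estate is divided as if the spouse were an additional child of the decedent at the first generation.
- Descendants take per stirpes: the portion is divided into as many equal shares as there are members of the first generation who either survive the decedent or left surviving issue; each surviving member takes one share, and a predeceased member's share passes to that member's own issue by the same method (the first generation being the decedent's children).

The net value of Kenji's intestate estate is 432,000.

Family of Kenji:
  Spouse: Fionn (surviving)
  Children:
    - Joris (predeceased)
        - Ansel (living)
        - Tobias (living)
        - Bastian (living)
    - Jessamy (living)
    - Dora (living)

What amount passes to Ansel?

Ansel receives 36,000.

The spouse counts as an additional share at the children's level, so there are 4 primary shares of 108,000. Fionn takes one such share (108,000).
The children's combined portion (324,000) is divided into 3 shares of 108,000: Jessamy and Dora each take 108,000; Joris's 108,000 share passes to Joris's issue.
Joris's share (108,000) is divided into 3 shares of 36,000: Ansel, Tobias, and Bastian each take 36,000.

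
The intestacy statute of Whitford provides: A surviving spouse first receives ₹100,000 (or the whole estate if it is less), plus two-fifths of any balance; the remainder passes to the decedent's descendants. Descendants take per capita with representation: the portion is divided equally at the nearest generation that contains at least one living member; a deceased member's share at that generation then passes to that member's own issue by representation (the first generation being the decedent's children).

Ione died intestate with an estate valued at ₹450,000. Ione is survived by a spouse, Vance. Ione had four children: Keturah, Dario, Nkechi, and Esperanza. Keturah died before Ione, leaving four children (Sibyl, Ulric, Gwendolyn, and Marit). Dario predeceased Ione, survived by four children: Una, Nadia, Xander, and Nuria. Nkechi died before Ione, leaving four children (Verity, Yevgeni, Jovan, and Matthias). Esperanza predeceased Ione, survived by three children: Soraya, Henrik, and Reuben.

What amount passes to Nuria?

Vance first takes ₹100,000, leaving a balance of ₹350,000. Vance then takes two-fifths of the balance (₹140,000), for a total of ₹240,000. The remaining ₹210,000 passes to the descendants.
No child survives, so the initial division is made at the grandchildren's generation.
The descendants' portion (₹210,000) is divided into 15 shares of ₹14,000: Sibyl, Ulric, Gwendolyn, Marit, Una, Nadia, Xander, Nuria, Verity, Yevgeni, Jovan, Matthias, Soraya, Henrik, and Reuben each take ₹14,000.

Nuria receives ₹14,000.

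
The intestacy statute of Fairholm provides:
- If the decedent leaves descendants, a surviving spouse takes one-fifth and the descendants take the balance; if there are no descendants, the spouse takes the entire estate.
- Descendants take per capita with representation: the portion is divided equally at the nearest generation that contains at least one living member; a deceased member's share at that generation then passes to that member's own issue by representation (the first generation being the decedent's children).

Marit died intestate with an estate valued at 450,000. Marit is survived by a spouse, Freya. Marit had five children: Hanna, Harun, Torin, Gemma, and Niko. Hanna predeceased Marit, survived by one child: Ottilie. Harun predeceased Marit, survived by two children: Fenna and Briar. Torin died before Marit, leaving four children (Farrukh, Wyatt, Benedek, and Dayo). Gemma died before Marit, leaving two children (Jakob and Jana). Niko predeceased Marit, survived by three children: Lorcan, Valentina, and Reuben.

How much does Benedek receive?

Freya takes one-fifth of 450,000 = 90,000. The remaining 360,000 passes to the descendants.
No child survives, so the initial division is made at the grandchildren's generation.
The descendants' portion (360,000) is divided into 12 shares of 30,000: Ottilie, Fenna, Briar, Farrukh, Wyatt, Benedek, Dayo, Jakob, Jana, Lorcan, Valentina, and Reuben each take 30,000.

Benedek receives 30,000.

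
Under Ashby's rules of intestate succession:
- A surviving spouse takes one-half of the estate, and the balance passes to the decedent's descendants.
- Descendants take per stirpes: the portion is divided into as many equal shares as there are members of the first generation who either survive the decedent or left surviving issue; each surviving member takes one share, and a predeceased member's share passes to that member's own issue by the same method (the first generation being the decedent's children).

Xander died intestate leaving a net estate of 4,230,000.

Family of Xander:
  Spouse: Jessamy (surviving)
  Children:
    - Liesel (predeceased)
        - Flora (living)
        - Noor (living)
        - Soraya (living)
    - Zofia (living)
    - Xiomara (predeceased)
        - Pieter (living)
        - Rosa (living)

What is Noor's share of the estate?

Noor receives 235,000.

Jessamy takes one-half of 4,230,000 = 2,115,000. The remaining 2,115,000 passes to the descendants.
The descendants' portion (2,115,000) is divided into 3 shares of 705,000: Zofia takes 705,000; Liesel's 705,000 share passes to Liesel's issue; Xiomara's 705,000 share passes to Xiomara's issue.
Liesel's share (705,000) is divided into 3 shares of 235,000: Flora, Noor, and Soraya each take 235,000.
Xiomara's share (705,000) is divided into 2 shares of 352,500: Pieter and Rosa each take 352,500.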